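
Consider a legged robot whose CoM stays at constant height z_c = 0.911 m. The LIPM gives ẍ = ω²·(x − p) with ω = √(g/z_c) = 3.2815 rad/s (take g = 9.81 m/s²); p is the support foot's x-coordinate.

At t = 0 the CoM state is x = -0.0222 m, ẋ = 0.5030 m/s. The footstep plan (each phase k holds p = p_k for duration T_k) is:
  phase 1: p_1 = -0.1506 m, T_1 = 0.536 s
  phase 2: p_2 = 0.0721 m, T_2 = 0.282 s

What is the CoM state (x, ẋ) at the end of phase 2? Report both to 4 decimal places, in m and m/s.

phase 1: p=-0.1506, T=0.536, ωT=1.758884, cosh=2.989096, sinh=2.816859; start (x,ẋ)=(-0.022200, 0.503000) → end (x,ẋ)=(0.664978, 2.690383)
phase 2: p=0.0721, T=0.282, ωT=0.925383, cosh=1.459607, sinh=1.063227; start (x,ẋ)=(0.664978, 2.690383) → end (x,ẋ)=(1.809171, 5.995442)

x = 1.8092, ẋ = 5.9954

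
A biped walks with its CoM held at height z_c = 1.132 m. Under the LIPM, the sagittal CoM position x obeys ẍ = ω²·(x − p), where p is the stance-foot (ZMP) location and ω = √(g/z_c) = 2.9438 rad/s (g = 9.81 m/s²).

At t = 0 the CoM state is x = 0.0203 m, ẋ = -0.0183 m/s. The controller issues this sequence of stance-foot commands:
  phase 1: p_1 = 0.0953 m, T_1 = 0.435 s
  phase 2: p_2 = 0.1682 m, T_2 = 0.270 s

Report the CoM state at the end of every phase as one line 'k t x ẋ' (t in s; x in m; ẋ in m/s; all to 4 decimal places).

phase 1: p=0.0953, T=0.435, ωT=1.280553, cosh=1.938256, sinh=1.660373; start (x,ẋ)=(0.020300, -0.018300) → end (x,ẋ)=(-0.060391, -0.402056)
phase 2: p=0.1682, T=0.270, ωT=0.794826, cosh=1.332858, sinh=0.881198; start (x,ẋ)=(-0.060391, -0.402056) → end (x,ẋ)=(-0.256831, -1.128864)

1 0.4350 -0.0604 -0.4021
2 0.7050 -0.2568 -1.1289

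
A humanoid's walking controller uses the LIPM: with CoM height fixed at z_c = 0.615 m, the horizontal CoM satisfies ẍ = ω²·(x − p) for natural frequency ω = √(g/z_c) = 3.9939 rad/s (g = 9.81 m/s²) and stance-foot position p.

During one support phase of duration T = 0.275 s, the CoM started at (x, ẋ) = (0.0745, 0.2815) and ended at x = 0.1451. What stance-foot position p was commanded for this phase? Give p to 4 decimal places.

p = 0.1095

ωT = 3.9939·0.275 = 1.098323; cosh(ωT) = 1.666280, sinh(ωT) = 1.332850
x(T) = p + (x₀−p)·cosh(ωT) + (ẋ₀/ω)·sinh(ωT) ⇒ p·(1 − cosh) = x(T) − x₀·cosh − (ẋ₀/ω)·sinh
numerator   = 0.1451 − (0.0745)·1.666280 − (0.2815/3.9939)·1.332850 = -0.072980
denominator = 1 − 1.666280 = -0.666280
p = -0.072980 / -0.666280 = 0.1095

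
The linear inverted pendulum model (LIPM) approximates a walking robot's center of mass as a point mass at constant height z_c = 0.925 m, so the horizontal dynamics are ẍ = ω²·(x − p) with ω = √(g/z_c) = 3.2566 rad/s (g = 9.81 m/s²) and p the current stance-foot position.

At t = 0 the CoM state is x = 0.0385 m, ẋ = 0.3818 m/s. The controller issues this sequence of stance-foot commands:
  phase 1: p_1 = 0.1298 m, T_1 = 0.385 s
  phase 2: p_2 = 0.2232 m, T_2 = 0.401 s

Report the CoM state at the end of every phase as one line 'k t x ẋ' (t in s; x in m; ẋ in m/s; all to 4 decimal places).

1 0.3850 0.1455 0.2449
2 0.7860 0.1978 0.0523

phase 1: p=0.1298, T=0.385, ωT=1.253791, cosh=1.894510, sinh=1.609090; start (x,ẋ)=(0.038500, 0.381800) → end (x,ẋ)=(0.145479, 0.244897)
phase 2: p=0.2232, T=0.401, ωT=1.305897, cosh=1.980963, sinh=1.710034; start (x,ẋ)=(0.145479, 0.244897) → end (x,ẋ)=(0.197833, 0.052312)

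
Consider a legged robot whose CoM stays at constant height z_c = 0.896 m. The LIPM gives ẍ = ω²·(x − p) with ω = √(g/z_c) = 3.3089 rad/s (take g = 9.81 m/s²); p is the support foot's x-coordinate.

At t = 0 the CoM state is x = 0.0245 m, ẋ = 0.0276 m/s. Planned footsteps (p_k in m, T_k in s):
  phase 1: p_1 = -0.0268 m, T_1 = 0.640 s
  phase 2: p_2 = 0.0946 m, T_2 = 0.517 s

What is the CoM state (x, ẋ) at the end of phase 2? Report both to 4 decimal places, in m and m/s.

x = 1.1197, ẋ = 3.4613

phase 1: p=-0.0268, T=0.640, ωT=2.117696, cosh=4.216137, sinh=4.095828; start (x,ẋ)=(0.024500, 0.027600) → end (x,ẋ)=(0.223652, 0.811618)
phase 2: p=0.0946, T=0.517, ωT=1.710701, cosh=2.856790, sinh=2.676051; start (x,ẋ)=(0.223652, 0.811618) → end (x,ẋ)=(1.119664, 3.461347)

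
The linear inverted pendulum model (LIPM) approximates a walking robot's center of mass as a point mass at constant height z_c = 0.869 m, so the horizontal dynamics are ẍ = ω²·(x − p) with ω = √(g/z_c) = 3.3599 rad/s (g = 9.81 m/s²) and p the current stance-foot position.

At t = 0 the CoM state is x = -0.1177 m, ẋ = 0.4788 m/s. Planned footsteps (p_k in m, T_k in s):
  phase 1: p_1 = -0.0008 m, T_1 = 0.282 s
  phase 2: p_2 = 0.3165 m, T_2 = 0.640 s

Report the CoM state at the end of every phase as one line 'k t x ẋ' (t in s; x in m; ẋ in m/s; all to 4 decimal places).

phase 1: p=-0.0008, T=0.282, ωT=0.947492, cosh=1.483472, sinh=1.095760; start (x,ẋ)=(-0.117700, 0.478800) → end (x,ẋ)=(-0.018067, 0.279902)
phase 2: p=0.3165, T=0.640, ωT=2.150336, cosh=4.352094, sinh=4.235649; start (x,ẋ)=(-0.018067, 0.279902) → end (x,ẋ)=(-0.786711, -3.543188)

1 0.2820 -0.0181 0.2799
2 0.9220 -0.7867 -3.5432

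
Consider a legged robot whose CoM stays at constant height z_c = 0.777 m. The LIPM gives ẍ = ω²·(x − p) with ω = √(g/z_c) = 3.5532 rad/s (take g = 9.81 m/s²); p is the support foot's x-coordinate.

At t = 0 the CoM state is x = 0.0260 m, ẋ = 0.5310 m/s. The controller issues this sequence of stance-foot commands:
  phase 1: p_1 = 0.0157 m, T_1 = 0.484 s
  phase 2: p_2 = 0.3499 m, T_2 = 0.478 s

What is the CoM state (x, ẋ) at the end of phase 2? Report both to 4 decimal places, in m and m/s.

phase 1: p=0.0157, T=0.484, ωT=1.719749, cosh=2.881118, sinh=2.702007; start (x,ẋ)=(0.026000, 0.531000) → end (x,ẋ)=(0.449171, 1.628762)
phase 2: p=0.3499, T=0.478, ωT=1.698430, cosh=2.824164, sinh=2.641194; start (x,ẋ)=(0.449171, 1.628762) → end (x,ẋ)=(1.840962, 5.531518)

x = 1.8410, ẋ = 5.5315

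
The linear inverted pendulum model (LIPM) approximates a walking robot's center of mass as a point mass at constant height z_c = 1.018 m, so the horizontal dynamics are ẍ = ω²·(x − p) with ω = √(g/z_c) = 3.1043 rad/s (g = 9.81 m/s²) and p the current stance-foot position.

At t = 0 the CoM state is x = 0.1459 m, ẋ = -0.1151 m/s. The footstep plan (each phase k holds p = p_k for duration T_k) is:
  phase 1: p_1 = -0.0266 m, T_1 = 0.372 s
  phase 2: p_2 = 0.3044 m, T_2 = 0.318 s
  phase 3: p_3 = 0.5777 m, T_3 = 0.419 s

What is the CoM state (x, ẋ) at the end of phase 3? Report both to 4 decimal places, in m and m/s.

x = 0.5118, ẋ = 0.1100

phase 1: p=-0.0266, T=0.372, ωT=1.154800, cosh=1.744254, sinh=1.429133; start (x,ẋ)=(0.145900, -0.115100) → end (x,ẋ)=(0.221295, 0.564525)
phase 2: p=0.3044, T=0.318, ωT=0.987167, cosh=1.528126, sinh=1.155496; start (x,ẋ)=(0.221295, 0.564525) → end (x,ẋ)=(0.387535, 0.564568)
phase 3: p=0.5777, T=0.419, ωT=1.300702, cosh=1.972106, sinh=1.699766; start (x,ẋ)=(0.387535, 0.564568) → end (x,ẋ)=(0.511805, 0.109968)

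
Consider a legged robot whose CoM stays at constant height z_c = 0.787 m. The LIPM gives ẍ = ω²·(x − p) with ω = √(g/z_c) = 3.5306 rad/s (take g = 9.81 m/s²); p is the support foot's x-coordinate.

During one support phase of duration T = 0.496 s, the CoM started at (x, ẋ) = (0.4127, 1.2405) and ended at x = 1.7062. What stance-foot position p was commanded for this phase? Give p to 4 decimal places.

ωT = 3.5306·0.496 = 1.751178; cosh(ωT) = 2.967476, sinh(ωT) = 2.793907
x(T) = p + (x₀−p)·cosh(ωT) + (ẋ₀/ω)·sinh(ωT) ⇒ p·(1 − cosh) = x(T) − x₀·cosh − (ẋ₀/ω)·sinh
numerator   = 1.7062 − (0.4127)·2.967476 − (1.2405/3.5306)·2.793907 = -0.500135
denominator = 1 − 2.967476 = -1.967476
p = -0.500135 / -1.967476 = 0.2542

p = 0.2542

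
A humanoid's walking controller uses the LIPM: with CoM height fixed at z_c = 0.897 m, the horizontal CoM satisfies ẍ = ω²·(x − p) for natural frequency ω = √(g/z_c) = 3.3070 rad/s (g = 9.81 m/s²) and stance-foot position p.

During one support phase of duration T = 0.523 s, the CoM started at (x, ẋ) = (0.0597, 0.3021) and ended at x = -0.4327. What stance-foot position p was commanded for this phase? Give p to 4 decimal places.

p = 0.4485

ωT = 3.3070·0.523 = 1.729561; cosh(ωT) = 2.907770, sinh(ωT) = 2.730408
x(T) = p + (x₀−p)·cosh(ωT) + (ẋ₀/ω)·sinh(ωT) ⇒ p·(1 − cosh) = x(T) − x₀·cosh − (ẋ₀/ω)·sinh
numerator   = -0.4327 − (0.0597)·2.907770 − (0.3021/3.3070)·2.730408 = -0.855721
denominator = 1 − 2.907770 = -1.907770
p = -0.855721 / -1.907770 = 0.4485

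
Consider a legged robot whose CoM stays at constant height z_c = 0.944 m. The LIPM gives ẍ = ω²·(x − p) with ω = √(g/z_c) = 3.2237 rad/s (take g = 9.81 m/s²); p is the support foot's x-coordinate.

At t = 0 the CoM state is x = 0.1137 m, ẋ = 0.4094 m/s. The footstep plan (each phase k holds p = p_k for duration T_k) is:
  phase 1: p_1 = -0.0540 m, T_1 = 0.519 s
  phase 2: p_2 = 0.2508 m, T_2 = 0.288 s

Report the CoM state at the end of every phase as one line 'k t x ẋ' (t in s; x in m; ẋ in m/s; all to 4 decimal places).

phase 1: p=-0.0540, T=0.519, ωT=1.673100, cosh=2.758164, sinh=2.570499; start (x,ẋ)=(0.113700, 0.409400) → end (x,ẋ)=(0.734990, 2.518841)
phase 2: p=0.2508, T=0.288, ωT=0.928426, cosh=1.462849, sinh=1.067673; start (x,ẋ)=(0.734990, 2.518841) → end (x,ẋ)=(1.793324, 5.351195)

1 0.5190 0.7350 2.5188
2 0.8070 1.7933 5.3512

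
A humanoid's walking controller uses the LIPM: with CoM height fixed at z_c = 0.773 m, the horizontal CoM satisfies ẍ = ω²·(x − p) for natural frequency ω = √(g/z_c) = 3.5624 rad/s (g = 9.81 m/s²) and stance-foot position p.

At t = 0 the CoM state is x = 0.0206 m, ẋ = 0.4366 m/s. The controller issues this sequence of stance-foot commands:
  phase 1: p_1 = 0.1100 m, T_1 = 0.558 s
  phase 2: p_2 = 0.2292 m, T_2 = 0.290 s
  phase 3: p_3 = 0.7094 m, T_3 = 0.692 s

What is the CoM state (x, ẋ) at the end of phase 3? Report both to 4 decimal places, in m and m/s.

phase 1: p=0.1100, T=0.558, ωT=1.987819, cosh=3.718296, sinh=3.581302; start (x,ẋ)=(0.020600, 0.436600) → end (x,ẋ)=(0.216501, 0.482840)
phase 2: p=0.2292, T=0.290, ωT=1.033096, cosh=1.582827, sinh=1.226924; start (x,ẋ)=(0.216501, 0.482840) → end (x,ẋ)=(0.375394, 0.708747)
phase 3: p=0.7094, T=0.692, ωT=2.465181, cosh=5.925301, sinh=5.840308; start (x,ẋ)=(0.375394, 0.708747) → end (x,ẋ)=(-0.107743, -2.749620)

x = -0.1077, ẋ = -2.7496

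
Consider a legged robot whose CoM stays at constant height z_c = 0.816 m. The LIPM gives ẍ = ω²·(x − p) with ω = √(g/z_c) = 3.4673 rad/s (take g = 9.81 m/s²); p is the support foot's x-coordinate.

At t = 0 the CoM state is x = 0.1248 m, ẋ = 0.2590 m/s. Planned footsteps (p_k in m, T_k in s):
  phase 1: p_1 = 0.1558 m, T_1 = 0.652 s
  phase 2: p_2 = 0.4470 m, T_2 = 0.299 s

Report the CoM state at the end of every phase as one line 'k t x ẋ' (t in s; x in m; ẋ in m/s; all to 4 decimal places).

phase 1: p=0.1558, T=0.652, ωT=2.260680, cosh=4.846942, sinh=4.742662; start (x,ẋ)=(0.124800, 0.259000) → end (x,ẋ)=(0.359812, 0.745587)
phase 2: p=0.4470, T=0.299, ωT=1.036723, cosh=1.587287, sinh=1.232673; start (x,ẋ)=(0.359812, 0.745587) → end (x,ẋ)=(0.573673, 0.810814)

1 0.6520 0.3598 0.7456
2 0.9510 0.5737 0.8108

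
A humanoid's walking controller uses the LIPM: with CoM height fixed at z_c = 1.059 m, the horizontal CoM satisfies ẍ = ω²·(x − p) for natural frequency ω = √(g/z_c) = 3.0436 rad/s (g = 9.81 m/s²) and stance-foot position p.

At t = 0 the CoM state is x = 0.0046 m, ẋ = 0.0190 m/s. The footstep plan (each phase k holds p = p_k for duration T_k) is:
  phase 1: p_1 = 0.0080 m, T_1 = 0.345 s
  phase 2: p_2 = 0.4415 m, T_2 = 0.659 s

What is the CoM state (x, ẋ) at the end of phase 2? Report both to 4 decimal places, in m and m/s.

phase 1: p=0.0080, T=0.345, ωT=1.050042, cosh=1.603847, sinh=1.253924; start (x,ẋ)=(0.004600, 0.019000) → end (x,ẋ)=(0.010375, 0.017497)
phase 2: p=0.4415, T=0.659, ωT=2.005732, cosh=3.783048, sinh=3.648487; start (x,ẋ)=(0.010375, 0.017497) → end (x,ẋ)=(-1.168493, -4.721253)

x = -1.1685, ẋ = -4.7213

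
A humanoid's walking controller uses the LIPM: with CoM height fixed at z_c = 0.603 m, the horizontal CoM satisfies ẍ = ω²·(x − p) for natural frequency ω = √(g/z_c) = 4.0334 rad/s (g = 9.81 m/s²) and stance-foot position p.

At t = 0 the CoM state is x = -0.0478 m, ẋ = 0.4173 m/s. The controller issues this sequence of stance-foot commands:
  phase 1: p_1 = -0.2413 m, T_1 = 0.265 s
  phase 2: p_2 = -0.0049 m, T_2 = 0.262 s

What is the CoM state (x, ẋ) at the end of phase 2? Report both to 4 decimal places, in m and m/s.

phase 1: p=-0.2413, T=0.265, ωT=1.068851, cosh=1.627717, sinh=1.284314; start (x,ẋ)=(-0.047800, 0.417300) → end (x,ẋ)=(0.206540, 1.681606)
phase 2: p=-0.0049, T=0.262, ωT=1.056751, cosh=1.612296, sinh=1.264712; start (x,ẋ)=(0.206540, 1.681606) → end (x,ẋ)=(0.863288, 3.789820)

x = 0.8633, ẋ = 3.7898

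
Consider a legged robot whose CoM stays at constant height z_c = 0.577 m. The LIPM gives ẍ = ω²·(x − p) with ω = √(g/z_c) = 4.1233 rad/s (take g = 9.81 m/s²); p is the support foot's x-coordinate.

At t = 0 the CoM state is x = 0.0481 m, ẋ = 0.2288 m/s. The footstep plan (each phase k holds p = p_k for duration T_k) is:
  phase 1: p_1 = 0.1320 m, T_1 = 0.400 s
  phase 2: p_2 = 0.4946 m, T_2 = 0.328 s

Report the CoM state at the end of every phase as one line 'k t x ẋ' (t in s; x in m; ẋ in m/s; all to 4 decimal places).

1 0.4000 0.0447 -0.2496
2 0.7280 -0.5426 -3.8616

phase 1: p=0.1320, T=0.400, ωT=1.649320, cosh=2.697810, sinh=2.505630; start (x,ẋ)=(0.048100, 0.228800) → end (x,ẋ)=(0.044690, -0.249551)
phase 2: p=0.4946, T=0.328, ωT=1.352442, cosh=2.062733, sinh=1.804125; start (x,ẋ)=(0.044690, -0.249551) → end (x,ẋ)=(-0.542634, -3.861615)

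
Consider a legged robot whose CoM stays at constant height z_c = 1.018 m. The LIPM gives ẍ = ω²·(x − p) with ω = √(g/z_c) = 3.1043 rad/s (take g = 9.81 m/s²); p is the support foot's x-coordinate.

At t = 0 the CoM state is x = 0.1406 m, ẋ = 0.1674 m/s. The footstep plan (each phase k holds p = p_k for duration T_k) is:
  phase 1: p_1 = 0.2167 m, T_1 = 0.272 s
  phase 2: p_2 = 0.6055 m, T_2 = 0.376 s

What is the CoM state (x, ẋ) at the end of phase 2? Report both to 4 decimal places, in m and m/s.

x = -0.1712, ẋ = -1.9815

phase 1: p=0.2167, T=0.272, ωT=0.844370, cosh=1.378169, sinh=0.948341; start (x,ẋ)=(0.140600, 0.167400) → end (x,ẋ)=(0.162961, 0.006672)
phase 2: p=0.6055, T=0.376, ωT=1.167217, cosh=1.762135, sinh=1.450903; start (x,ẋ)=(0.162961, 0.006672) → end (x,ẋ)=(-0.171195, -1.981456)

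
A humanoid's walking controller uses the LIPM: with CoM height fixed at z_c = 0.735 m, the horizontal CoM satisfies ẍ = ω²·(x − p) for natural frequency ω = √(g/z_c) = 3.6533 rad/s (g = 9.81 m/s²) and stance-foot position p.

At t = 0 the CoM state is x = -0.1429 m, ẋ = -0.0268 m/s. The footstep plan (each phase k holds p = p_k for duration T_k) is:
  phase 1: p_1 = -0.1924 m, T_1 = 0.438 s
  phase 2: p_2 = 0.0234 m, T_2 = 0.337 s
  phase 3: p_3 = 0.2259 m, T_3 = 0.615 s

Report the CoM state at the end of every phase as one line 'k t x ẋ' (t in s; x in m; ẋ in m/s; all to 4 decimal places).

phase 1: p=-0.1924, T=0.438, ωT=1.600145, cosh=2.577810, sinh=2.375943; start (x,ẋ)=(-0.142900, -0.026800) → end (x,ẋ)=(-0.082228, 0.360576)
phase 2: p=0.0234, T=0.337, ωT=1.231162, cosh=1.858580, sinh=1.566627; start (x,ẋ)=(-0.082228, 0.360576) → end (x,ẋ)=(-0.018294, 0.065613)
phase 3: p=0.2259, T=0.615, ωT=2.246780, cosh=4.781484, sinh=4.675745; start (x,ẋ)=(-0.018294, 0.065613) → end (x,ẋ)=(-0.857732, -3.857565)

1 0.4380 -0.0822 0.3606
2 0.7750 -0.0183 0.0656
3 1.3900 -0.8577 -3.8576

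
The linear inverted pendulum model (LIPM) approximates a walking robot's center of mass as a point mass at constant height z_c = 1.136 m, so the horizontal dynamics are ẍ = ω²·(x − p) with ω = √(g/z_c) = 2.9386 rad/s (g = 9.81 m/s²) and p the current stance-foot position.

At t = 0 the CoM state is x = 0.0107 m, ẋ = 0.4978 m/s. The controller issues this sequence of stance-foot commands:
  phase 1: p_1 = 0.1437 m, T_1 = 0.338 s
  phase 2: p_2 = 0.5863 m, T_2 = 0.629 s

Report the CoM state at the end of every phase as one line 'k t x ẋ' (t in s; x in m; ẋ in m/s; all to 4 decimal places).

phase 1: p=0.1437, T=0.338, ωT=0.993247, cosh=1.535179, sinh=1.164807; start (x,ẋ)=(0.010700, 0.497800) → end (x,ẋ)=(0.136840, 0.308966)
phase 2: p=0.5863, T=0.629, ωT=1.848379, cosh=3.253507, sinh=3.096014; start (x,ẋ)=(0.136840, 0.308966) → end (x,ẋ)=(-0.550504, -3.083940)

1 0.3380 0.1368 0.3090
2 0.9670 -0.5505 -3.0839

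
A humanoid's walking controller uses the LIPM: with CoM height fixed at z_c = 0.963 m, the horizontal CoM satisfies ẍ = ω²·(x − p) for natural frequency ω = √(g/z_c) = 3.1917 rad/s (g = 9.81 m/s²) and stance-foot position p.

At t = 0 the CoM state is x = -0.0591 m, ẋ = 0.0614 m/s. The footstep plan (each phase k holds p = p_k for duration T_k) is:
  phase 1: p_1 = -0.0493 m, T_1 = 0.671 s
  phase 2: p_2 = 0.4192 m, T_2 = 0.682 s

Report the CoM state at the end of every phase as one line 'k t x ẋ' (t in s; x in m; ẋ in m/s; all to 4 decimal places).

1 0.6710 -0.0108 0.1337
2 1.3530 -1.3188 -5.3765

phase 1: p=-0.0493, T=0.671, ωT=2.141631, cosh=4.315386, sinh=4.197923; start (x,ẋ)=(-0.059100, 0.061400) → end (x,ẋ)=(-0.010834, 0.133659)
phase 2: p=0.4192, T=0.682, ωT=2.176739, cosh=4.465460, sinh=4.352049; start (x,ẋ)=(-0.010834, 0.133659) → end (x,ẋ)=(-1.318847, -5.376505)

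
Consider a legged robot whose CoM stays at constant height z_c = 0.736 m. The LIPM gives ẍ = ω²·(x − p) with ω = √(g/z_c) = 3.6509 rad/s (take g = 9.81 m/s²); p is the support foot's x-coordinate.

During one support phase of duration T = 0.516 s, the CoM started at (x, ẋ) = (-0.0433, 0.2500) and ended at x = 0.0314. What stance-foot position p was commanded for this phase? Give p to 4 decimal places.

ωT = 3.6509·0.516 = 1.883864; cosh(ωT) = 3.365440, sinh(ωT) = 3.213439
x(T) = p + (x₀−p)·cosh(ωT) + (ẋ₀/ω)·sinh(ωT) ⇒ p·(1 − cosh) = x(T) − x₀·cosh − (ẋ₀/ω)·sinh
numerator   = 0.0314 − (-0.0433)·3.365440 − (0.2500/3.6509)·3.213439 = -0.042921
denominator = 1 − 3.365440 = -2.365440
p = -0.042921 / -2.365440 = 0.0181

p = 0.0181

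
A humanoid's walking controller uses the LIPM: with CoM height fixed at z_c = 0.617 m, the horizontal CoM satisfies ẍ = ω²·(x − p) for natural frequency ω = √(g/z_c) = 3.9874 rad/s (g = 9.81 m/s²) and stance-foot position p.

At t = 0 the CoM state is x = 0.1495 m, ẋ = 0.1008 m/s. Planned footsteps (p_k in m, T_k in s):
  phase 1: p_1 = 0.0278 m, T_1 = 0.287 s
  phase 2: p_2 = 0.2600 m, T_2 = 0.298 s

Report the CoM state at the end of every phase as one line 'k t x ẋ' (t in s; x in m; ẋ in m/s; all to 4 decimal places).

phase 1: p=0.0278, T=0.287, ωT=1.144384, cosh=1.729463, sinh=1.411043; start (x,ẋ)=(0.149500, 0.100800) → end (x,ẋ)=(0.273946, 0.859062)
phase 2: p=0.2600, T=0.298, ωT=1.188245, cosh=1.793037, sinh=1.488281; start (x,ẋ)=(0.273946, 0.859062) → end (x,ẋ)=(0.605648, 1.623092)

1 0.2870 0.2739 0.8591
2 0.5850 0.6056 1.6231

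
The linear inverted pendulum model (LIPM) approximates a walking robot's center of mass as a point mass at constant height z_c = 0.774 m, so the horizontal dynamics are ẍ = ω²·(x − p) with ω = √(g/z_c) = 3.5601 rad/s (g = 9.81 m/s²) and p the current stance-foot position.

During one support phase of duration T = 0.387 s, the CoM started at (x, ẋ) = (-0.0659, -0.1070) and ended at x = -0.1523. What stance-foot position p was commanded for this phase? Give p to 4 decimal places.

p = -0.0383

ωT = 3.5601·0.387 = 1.377759; cosh(ωT) = 2.109073, sinh(ωT) = 1.856930
x(T) = p + (x₀−p)·cosh(ωT) + (ẋ₀/ω)·sinh(ωT) ⇒ p·(1 − cosh) = x(T) − x₀·cosh − (ẋ₀/ω)·sinh
numerator   = -0.1523 − (-0.0659)·2.109073 − (-0.1070/3.5601)·1.856930 = 0.042499
denominator = 1 − 2.109073 = -1.109073
p = 0.042499 / -1.109073 = -0.0383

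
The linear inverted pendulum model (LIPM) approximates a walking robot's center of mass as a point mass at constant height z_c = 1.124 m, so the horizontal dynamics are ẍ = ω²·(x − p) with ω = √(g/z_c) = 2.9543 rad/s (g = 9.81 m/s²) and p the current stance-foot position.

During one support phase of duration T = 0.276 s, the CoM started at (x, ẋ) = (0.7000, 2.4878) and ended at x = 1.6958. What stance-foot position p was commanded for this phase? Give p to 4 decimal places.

ωT = 2.9543·0.276 = 0.815387; cosh(ωT) = 1.351259, sinh(ωT) = 0.908791
x(T) = p + (x₀−p)·cosh(ωT) + (ẋ₀/ω)·sinh(ωT) ⇒ p·(1 − cosh) = x(T) − x₀·cosh − (ẋ₀/ω)·sinh
numerator   = 1.6958 − (0.7000)·1.351259 − (2.4878/2.9543)·0.908791 = -0.015369
denominator = 1 − 1.351259 = -0.351259
p = -0.015369 / -0.351259 = 0.0438

p = 0.0438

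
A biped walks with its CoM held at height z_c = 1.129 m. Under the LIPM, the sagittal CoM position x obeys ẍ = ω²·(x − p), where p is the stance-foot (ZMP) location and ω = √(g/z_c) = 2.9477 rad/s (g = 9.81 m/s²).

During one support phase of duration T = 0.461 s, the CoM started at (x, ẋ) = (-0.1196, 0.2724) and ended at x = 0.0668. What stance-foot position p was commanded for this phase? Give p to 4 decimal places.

ωT = 2.9477·0.461 = 1.358890; cosh(ωT) = 2.074408, sinh(ωT) = 1.817462
x(T) = p + (x₀−p)·cosh(ωT) + (ẋ₀/ω)·sinh(ωT) ⇒ p·(1 − cosh) = x(T) − x₀·cosh − (ẋ₀/ω)·sinh
numerator   = 0.0668 − (-0.1196)·2.074408 − (0.2724/2.9477)·1.817462 = 0.146946
denominator = 1 − 2.074408 = -1.074408
p = 0.146946 / -1.074408 = -0.1368

p = -0.1368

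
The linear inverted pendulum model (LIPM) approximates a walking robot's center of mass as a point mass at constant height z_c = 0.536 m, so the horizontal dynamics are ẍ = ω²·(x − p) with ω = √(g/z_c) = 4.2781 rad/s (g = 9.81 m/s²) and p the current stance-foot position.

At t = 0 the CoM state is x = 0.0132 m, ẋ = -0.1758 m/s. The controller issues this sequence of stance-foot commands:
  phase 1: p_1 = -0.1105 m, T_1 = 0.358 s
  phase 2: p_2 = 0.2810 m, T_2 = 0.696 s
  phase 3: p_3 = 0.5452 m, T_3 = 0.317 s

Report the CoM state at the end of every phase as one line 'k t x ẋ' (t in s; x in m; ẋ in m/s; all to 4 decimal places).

phase 1: p=-0.1105, T=0.358, ωT=1.531560, cosh=2.420792, sinh=2.204594; start (x,ẋ)=(0.013200, -0.175800) → end (x,ẋ)=(0.098359, 0.741098)
phase 2: p=0.2810, T=0.696, ωT=2.977558, cosh=9.845353, sinh=9.794436; start (x,ẋ)=(0.098359, 0.741098) → end (x,ẋ)=(0.179527, -0.356592)
phase 3: p=0.5452, T=0.317, ωT=1.356158, cosh=2.069450, sinh=1.811801; start (x,ẋ)=(0.179527, -0.356592) → end (x,ẋ)=(-0.362561, -3.572306)

1 0.3580 0.0984 0.7411
2 1.0540 0.1795 -0.3566
3 1.3710 -0.3626 -3.5723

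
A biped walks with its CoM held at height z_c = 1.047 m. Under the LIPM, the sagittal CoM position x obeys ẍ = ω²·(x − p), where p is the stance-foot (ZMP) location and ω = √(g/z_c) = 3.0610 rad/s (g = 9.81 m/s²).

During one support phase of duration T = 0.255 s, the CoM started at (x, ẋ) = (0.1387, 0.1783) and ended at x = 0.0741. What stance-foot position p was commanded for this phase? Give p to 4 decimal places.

p = 0.4971

ωT = 3.0610·0.255 = 0.780555; cosh(ωT) = 1.320417, sinh(ωT) = 0.862266
x(T) = p + (x₀−p)·cosh(ωT) + (ẋ₀/ω)·sinh(ωT) ⇒ p·(1 − cosh) = x(T) − x₀·cosh − (ẋ₀/ω)·sinh
numerator   = 0.0741 − (0.1387)·1.320417 − (0.1783/3.0610)·0.862266 = -0.159268
denominator = 1 − 1.320417 = -0.320417
p = -0.159268 / -0.320417 = 0.4971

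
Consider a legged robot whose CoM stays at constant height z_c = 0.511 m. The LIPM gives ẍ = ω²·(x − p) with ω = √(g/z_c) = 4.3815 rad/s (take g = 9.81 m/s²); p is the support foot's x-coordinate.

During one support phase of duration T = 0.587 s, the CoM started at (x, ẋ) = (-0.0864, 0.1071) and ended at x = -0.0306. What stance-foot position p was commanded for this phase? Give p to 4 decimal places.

p = -0.0679

ωT = 4.3815·0.587 = 2.571940; cosh(ωT) = 6.583795, sinh(ωT) = 6.507408
x(T) = p + (x₀−p)·cosh(ωT) + (ẋ₀/ω)·sinh(ωT) ⇒ p·(1 − cosh) = x(T) − x₀·cosh − (ẋ₀/ω)·sinh
numerator   = -0.0306 − (-0.0864)·6.583795 − (0.1071/4.3815)·6.507408 = 0.379175
denominator = 1 − 6.583795 = -5.583795
p = 0.379175 / -5.583795 = -0.0679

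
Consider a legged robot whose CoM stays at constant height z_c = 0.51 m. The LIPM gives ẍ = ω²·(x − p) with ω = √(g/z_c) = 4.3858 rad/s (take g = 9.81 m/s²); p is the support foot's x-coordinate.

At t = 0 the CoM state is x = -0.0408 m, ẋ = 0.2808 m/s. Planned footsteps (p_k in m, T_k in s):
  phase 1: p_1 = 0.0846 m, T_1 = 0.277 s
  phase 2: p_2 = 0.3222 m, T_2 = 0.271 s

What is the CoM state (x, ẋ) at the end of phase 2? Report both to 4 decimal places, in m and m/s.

x = -0.4519, ẋ = -3.0026

phase 1: p=0.0846, T=0.277, ωT=1.214867, cosh=1.833297, sinh=1.536547; start (x,ẋ)=(-0.040800, 0.280800) → end (x,ẋ)=(-0.046918, -0.330280)
phase 2: p=0.3222, T=0.271, ωT=1.188552, cosh=1.793493, sinh=1.488831; start (x,ẋ)=(-0.046918, -0.330280) → end (x,ẋ)=(-0.451930, -3.002591)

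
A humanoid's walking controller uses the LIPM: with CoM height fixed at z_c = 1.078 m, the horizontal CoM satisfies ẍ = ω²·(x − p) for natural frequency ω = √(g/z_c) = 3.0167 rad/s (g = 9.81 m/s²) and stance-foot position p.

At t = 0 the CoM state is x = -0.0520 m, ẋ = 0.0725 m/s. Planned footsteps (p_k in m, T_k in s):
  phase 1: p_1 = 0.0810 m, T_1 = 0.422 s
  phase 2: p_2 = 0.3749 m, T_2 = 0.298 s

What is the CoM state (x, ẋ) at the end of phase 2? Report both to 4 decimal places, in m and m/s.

x = -0.5331, ẋ = -2.3243

phase 1: p=0.0810, T=0.422, ωT=1.273047, cosh=1.925849, sinh=1.645872; start (x,ẋ)=(-0.052000, 0.072500) → end (x,ẋ)=(-0.135583, -0.520734)
phase 2: p=0.3749, T=0.298, ωT=0.898977, cosh=1.432037, sinh=1.025051; start (x,ẋ)=(-0.135583, -0.520734) → end (x,ẋ)=(-0.533072, -2.324262)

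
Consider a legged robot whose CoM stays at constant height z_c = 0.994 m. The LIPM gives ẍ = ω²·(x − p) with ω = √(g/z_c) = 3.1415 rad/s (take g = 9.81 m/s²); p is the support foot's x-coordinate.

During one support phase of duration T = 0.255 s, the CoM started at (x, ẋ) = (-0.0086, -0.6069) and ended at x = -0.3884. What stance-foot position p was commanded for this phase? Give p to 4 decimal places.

p = 0.6059

ωT = 3.1415·0.255 = 0.801083; cosh(ωT) = 1.338397, sinh(ωT) = 0.889554
x(T) = p + (x₀−p)·cosh(ωT) + (ẋ₀/ω)·sinh(ωT) ⇒ p·(1 − cosh) = x(T) − x₀·cosh − (ẋ₀/ω)·sinh
numerator   = -0.3884 − (-0.0086)·1.338397 − (-0.6069/3.1415)·0.889554 = -0.205039
denominator = 1 − 1.338397 = -0.338397
p = -0.205039 / -0.338397 = 0.6059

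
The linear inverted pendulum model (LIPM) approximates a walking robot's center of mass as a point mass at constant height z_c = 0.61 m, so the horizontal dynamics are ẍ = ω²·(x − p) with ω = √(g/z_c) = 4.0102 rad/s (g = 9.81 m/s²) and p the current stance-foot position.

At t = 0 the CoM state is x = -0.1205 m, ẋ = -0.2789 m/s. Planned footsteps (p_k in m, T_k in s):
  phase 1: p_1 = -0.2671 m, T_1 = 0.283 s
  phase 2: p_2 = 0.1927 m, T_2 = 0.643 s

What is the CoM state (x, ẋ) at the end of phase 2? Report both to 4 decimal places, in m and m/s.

phase 1: p=-0.2671, T=0.283, ωT=1.134887, cosh=1.716140, sinh=1.394681; start (x,ẋ)=(-0.120500, -0.278900) → end (x,ẋ)=(-0.112511, 0.341295)
phase 2: p=0.1927, T=0.643, ωT=2.578559, cosh=6.627006, sinh=6.551123; start (x,ẋ)=(-0.112511, 0.341295) → end (x,ẋ)=(-1.272389, -5.756522)

x = -1.2724, ẋ = -5.7565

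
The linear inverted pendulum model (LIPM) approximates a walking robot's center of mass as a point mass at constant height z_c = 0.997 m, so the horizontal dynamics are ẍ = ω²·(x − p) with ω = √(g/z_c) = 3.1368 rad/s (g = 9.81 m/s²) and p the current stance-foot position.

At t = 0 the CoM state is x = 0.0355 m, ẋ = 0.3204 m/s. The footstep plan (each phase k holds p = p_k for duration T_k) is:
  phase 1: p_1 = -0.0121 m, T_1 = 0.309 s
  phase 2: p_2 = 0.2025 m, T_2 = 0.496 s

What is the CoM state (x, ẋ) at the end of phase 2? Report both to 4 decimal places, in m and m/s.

phase 1: p=-0.0121, T=0.309, ωT=0.969271, cosh=1.507691, sinh=1.128332; start (x,ẋ)=(0.035500, 0.320400) → end (x,ẋ)=(0.174916, 0.651537)
phase 2: p=0.2025, T=0.496, ωT=1.555853, cosh=2.475068, sinh=2.264058; start (x,ẋ)=(0.174916, 0.651537) → end (x,ẋ)=(0.604491, 1.416704)

x = 0.6045, ẋ = 1.4167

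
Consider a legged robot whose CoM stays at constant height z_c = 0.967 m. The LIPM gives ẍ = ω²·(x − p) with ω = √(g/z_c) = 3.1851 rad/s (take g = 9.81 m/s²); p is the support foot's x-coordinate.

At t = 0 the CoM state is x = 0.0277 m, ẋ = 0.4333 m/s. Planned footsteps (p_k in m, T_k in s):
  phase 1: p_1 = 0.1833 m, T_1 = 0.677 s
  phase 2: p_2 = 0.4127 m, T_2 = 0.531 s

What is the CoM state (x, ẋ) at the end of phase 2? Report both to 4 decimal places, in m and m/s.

x = -0.6925, ẋ = -3.3656

phase 1: p=0.1833, T=0.677, ωT=2.156313, cosh=4.377487, sinh=4.261736; start (x,ẋ)=(0.027700, 0.433300) → end (x,ẋ)=(0.081928, -0.215358)
phase 2: p=0.4127, T=0.531, ωT=1.691288, cosh=2.805374, sinh=2.621092; start (x,ẋ)=(0.081928, -0.215358) → end (x,ẋ)=(-0.692461, -3.365588)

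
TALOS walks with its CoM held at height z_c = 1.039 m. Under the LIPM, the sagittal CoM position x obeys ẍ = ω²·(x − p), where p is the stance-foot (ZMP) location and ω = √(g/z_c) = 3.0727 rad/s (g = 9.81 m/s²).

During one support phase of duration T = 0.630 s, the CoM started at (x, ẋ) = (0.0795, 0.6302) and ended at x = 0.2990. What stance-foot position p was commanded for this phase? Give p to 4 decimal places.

ωT = 3.0727·0.630 = 1.935801; cosh(ωT) = 3.536951, sinh(ωT) = 3.392642
x(T) = p + (x₀−p)·cosh(ωT) + (ẋ₀/ω)·sinh(ωT) ⇒ p·(1 − cosh) = x(T) − x₀·cosh − (ẋ₀/ω)·sinh
numerator   = 0.2990 − (0.0795)·3.536951 − (0.6302/3.0727)·3.392642 = -0.678007
denominator = 1 − 3.536951 = -2.536951
p = -0.678007 / -2.536951 = 0.2673

p = 0.2673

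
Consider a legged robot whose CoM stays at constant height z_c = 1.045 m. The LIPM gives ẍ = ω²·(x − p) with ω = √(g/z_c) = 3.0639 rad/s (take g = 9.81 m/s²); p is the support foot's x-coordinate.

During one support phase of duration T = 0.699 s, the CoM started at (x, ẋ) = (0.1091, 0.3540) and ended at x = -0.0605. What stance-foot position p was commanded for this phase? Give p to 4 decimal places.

p = 0.3065

ωT = 3.0639·0.699 = 2.141666; cosh(ωT) = 4.315535, sinh(ωT) = 4.198076
x(T) = p + (x₀−p)·cosh(ωT) + (ẋ₀/ω)·sinh(ωT) ⇒ p·(1 − cosh) = x(T) − x₀·cosh − (ẋ₀/ω)·sinh
numerator   = -0.0605 − (0.1091)·4.315535 − (0.3540/3.0639)·4.198076 = -1.016366
denominator = 1 − 4.315535 = -3.315535
p = -1.016366 / -3.315535 = 0.3065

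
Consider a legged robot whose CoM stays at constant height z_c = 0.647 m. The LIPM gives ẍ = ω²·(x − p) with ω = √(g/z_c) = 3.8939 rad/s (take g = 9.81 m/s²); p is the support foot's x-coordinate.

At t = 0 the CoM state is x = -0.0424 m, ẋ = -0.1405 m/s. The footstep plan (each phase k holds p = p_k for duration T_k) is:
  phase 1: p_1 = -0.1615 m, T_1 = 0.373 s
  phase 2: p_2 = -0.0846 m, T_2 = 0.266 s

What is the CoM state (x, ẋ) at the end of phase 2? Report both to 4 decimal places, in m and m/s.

phase 1: p=-0.1615, T=0.373, ωT=1.452425, cosh=2.253733, sinh=2.019731; start (x,ẋ)=(-0.042400, -0.140500) → end (x,ẋ)=(0.034044, 0.620028)
phase 2: p=-0.0846, T=0.266, ωT=1.035777, cosh=1.586123, sinh=1.231173; start (x,ẋ)=(0.034044, 0.620028) → end (x,ẋ)=(0.299624, 1.552225)

x = 0.2996, ẋ = 1.5522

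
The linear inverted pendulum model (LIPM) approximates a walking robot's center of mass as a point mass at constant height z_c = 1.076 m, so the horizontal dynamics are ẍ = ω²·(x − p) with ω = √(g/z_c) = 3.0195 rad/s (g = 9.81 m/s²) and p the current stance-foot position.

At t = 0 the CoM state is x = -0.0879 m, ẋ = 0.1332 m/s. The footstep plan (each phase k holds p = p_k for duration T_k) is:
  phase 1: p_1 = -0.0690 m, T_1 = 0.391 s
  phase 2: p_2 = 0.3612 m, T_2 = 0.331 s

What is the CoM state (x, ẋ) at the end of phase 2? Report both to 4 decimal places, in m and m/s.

x = -0.1944, ẋ = -1.1780

phase 1: p=-0.0690, T=0.391, ωT=1.180624, cosh=1.781747, sinh=1.474660; start (x,ẋ)=(-0.087900, 0.133200) → end (x,ẋ)=(-0.037623, 0.153172)
phase 2: p=0.3612, T=0.331, ωT=0.999455, cosh=1.542440, sinh=1.174360; start (x,ẋ)=(-0.037623, 0.153172) → end (x,ẋ)=(-0.194388, -1.177959)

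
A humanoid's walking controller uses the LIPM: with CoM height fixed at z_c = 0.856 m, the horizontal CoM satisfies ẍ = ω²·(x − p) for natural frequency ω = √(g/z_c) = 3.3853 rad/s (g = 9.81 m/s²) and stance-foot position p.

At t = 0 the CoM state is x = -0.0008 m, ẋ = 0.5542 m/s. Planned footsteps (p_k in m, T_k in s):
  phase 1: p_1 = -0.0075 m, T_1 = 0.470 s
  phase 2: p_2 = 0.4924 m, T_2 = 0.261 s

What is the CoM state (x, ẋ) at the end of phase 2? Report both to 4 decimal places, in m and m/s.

x = 0.7897, ẋ = 1.7508

phase 1: p=-0.0075, T=0.470, ωT=1.591091, cosh=2.556403, sinh=2.352699; start (x,ẋ)=(-0.000800, 0.554200) → end (x,ẋ)=(0.394783, 1.470121)
phase 2: p=0.4924, T=0.261, ωT=0.883563, cosh=1.416407, sinh=1.003099; start (x,ẋ)=(0.394783, 1.470121) → end (x,ẋ)=(0.789747, 1.750803)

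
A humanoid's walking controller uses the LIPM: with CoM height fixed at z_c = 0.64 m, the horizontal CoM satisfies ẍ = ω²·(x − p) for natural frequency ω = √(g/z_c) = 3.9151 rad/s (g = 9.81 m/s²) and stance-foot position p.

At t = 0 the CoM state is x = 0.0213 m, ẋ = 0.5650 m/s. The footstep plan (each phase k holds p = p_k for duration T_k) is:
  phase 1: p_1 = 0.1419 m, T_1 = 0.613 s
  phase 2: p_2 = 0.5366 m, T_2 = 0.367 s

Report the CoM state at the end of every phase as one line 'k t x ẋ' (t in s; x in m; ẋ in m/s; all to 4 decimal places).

phase 1: p=0.1419, T=0.613, ωT=2.399956, cosh=5.556708, sinh=5.465986; start (x,ẋ)=(0.021300, 0.565000) → end (x,ẋ)=(0.260574, 0.558714)
phase 2: p=0.5366, T=0.367, ωT=1.436842, cosh=2.222532, sinh=1.984855; start (x,ẋ)=(0.260574, 0.558714) → end (x,ẋ)=(0.206377, -0.903211)

1 0.6130 0.2606 0.5587
2 0.9800 0.2064 -0.9032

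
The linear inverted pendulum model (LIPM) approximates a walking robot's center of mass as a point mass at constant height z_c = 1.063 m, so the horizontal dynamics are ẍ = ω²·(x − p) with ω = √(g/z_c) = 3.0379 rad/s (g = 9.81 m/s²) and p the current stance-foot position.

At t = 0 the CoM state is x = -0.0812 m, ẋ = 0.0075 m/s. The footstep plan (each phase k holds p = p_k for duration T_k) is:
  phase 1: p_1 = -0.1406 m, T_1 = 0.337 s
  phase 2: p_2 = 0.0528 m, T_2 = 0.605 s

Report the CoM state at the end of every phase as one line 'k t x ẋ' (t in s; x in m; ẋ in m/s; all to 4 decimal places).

phase 1: p=-0.1406, T=0.337, ωT=1.023772, cosh=1.571457, sinh=1.212219; start (x,ẋ)=(-0.081200, 0.007500) → end (x,ẋ)=(-0.044263, 0.230532)
phase 2: p=0.0528, T=0.605, ωT=1.837929, cosh=3.221331, sinh=3.062184; start (x,ẋ)=(-0.044263, 0.230532) → end (x,ẋ)=(-0.027496, -0.160316)

1 0.3370 -0.0443 0.2305
2 0.9420 -0.0275 -0.1603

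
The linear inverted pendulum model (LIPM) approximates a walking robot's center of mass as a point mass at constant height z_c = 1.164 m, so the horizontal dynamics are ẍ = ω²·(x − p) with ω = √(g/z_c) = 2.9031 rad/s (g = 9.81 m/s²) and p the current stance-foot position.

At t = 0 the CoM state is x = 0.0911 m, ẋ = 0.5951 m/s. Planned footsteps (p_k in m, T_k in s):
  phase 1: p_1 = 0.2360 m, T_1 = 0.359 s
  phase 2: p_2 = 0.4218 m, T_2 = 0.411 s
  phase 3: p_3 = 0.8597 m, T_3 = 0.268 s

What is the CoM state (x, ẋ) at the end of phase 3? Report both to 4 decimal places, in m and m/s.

x = 0.2055, ẋ = -1.1901

phase 1: p=0.2360, T=0.359, ωT=1.042213, cosh=1.594079, sinh=1.241406; start (x,ẋ)=(0.091100, 0.595100) → end (x,ẋ)=(0.259491, 0.426428)
phase 2: p=0.4218, T=0.411, ωT=1.193174, cosh=1.800394, sinh=1.497137; start (x,ẋ)=(0.259491, 0.426428) → end (x,ẋ)=(0.349490, 0.062288)
phase 3: p=0.8597, T=0.268, ωT=0.778031, cosh=1.318245, sinh=0.858936; start (x,ẋ)=(0.349490, 0.062288) → end (x,ẋ)=(0.205547, -1.190137)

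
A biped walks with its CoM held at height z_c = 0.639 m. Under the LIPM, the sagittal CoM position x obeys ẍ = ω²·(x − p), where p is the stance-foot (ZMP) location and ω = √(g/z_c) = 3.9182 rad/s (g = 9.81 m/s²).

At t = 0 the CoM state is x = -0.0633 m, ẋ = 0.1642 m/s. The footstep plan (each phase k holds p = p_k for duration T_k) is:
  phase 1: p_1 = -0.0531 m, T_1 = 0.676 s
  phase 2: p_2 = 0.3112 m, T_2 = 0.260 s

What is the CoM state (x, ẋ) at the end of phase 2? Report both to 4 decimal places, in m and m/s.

x = 0.3610, ẋ = 0.7155

phase 1: p=-0.0531, T=0.676, ωT=2.648703, cosh=7.103219, sinh=7.032476; start (x,ẋ)=(-0.063300, 0.164200) → end (x,ẋ)=(0.169157, 0.885291)
phase 2: p=0.3112, T=0.260, ωT=1.018732, cosh=1.565367, sinh=1.204314; start (x,ẋ)=(0.169157, 0.885291) → end (x,ẋ)=(0.360958, 0.715541)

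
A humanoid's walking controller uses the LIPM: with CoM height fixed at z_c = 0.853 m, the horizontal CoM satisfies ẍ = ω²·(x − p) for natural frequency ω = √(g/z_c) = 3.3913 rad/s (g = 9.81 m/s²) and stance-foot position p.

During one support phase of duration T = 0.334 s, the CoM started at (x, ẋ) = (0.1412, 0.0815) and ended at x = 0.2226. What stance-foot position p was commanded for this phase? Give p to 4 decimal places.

ωT = 3.3913·0.334 = 1.132694; cosh(ωT) = 1.713086, sinh(ωT) = 1.390922
x(T) = p + (x₀−p)·cosh(ωT) + (ẋ₀/ω)·sinh(ωT) ⇒ p·(1 − cosh) = x(T) − x₀·cosh − (ẋ₀/ω)·sinh
numerator   = 0.2226 − (0.1412)·1.713086 − (0.0815/3.3913)·1.390922 = -0.052715
denominator = 1 − 1.713086 = -0.713086
p = -0.052715 / -0.713086 = 0.0739

p = 0.0739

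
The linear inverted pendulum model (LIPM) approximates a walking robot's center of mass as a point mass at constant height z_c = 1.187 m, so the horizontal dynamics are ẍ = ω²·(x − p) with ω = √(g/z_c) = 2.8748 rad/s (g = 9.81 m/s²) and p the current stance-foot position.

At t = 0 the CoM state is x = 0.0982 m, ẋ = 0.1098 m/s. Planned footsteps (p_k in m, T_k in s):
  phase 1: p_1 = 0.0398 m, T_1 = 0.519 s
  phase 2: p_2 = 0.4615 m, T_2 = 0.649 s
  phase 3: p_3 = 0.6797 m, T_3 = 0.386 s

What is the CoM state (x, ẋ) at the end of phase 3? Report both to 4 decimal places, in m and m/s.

x = 0.3782, ẋ = -0.5987

phase 1: p=0.0398, T=0.519, ωT=1.492021, cosh=2.335495, sinh=2.110578; start (x,ẋ)=(0.098200, 0.109800) → end (x,ẋ)=(0.256804, 0.610779)
phase 2: p=0.4615, T=0.649, ωT=1.865745, cosh=3.307765, sinh=3.152984; start (x,ẋ)=(0.256804, 0.610779) → end (x,ẋ)=(0.454296, 0.164909)
phase 3: p=0.6797, T=0.386, ωT=1.109673, cosh=1.681516, sinh=1.351849; start (x,ẋ)=(0.454296, 0.164909) → end (x,ẋ)=(0.378227, -0.598689)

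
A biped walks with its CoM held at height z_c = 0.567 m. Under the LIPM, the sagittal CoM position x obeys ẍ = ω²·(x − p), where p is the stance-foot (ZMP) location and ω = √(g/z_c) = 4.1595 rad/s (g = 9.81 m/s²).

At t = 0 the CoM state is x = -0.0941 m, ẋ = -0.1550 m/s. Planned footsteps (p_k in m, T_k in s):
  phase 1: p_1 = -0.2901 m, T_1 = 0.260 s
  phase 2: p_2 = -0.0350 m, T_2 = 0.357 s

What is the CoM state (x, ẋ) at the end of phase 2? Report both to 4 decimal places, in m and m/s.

x = 0.4153, ẋ = 2.0387

phase 1: p=-0.2901, T=0.260, ωT=1.081470, cosh=1.644054, sinh=1.304957; start (x,ẋ)=(-0.094100, -0.155000) → end (x,ẋ)=(-0.016493, 0.809054)
phase 2: p=-0.0350, T=0.357, ωT=1.484942, cosh=2.320611, sinh=2.094096; start (x,ẋ)=(-0.016493, 0.809054) → end (x,ẋ)=(0.415264, 2.038699)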